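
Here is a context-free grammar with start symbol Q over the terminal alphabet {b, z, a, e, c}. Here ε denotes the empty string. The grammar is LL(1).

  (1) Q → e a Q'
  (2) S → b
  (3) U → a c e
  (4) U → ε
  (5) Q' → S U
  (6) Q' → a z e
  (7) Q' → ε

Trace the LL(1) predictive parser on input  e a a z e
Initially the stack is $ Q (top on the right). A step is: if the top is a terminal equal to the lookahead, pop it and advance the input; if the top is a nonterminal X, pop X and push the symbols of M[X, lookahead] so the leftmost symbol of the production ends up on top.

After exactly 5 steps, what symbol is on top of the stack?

z

     Stack     Input        Action
  1  $ Q       e a a z e $  expand Q → e a Q'
  2  $ Q' a e  e a a z e $  match e
  3  $ Q' a    a a z e $    match a
  4  $ Q'      a z e $      expand Q' → a z e
  5  $ e z a   a z e $      match a
Stack after step 5: $ e z (top = z).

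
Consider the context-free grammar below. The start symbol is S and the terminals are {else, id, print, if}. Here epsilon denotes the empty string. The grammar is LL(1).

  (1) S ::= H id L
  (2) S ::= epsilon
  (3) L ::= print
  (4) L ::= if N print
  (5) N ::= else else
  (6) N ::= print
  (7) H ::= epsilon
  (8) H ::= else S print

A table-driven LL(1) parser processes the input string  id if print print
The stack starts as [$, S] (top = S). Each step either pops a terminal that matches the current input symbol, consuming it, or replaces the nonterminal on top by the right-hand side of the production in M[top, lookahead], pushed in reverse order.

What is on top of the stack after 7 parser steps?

     Stack          Input                Action
  1  $ S            id if print print $  expand S ::= H id L
  2  $ L id H       id if print print $  expand H ::= epsilon
  3  $ L id         id if print print $  match id
  4  $ L            if print print $     expand L ::= if N print
  5  $ print N if   if print print $     match if
  6  $ print N      print print $        expand N ::= print
  7  $ print print  print print $        match print
Stack after step 7: $ print (top = print).

print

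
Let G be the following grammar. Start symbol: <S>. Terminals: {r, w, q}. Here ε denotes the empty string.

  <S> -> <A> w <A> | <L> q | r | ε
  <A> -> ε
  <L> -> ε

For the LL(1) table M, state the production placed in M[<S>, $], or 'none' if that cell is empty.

FIRST(<A>) = {ε}
FIRST(<L>) = {ε}
FIRST(<S>) = {ε, q, r, w}  (via <A> w <A>, <L> q)
FOLLOW(<S>) includes $ since <S> is the start symbol.
FOLLOW(<S>): <S> appears on no right-hand side. Thus FOLLOW(<S>) = {$}.
For <S> -> <A> w <A>: FIRST(<A> w <A>) = {w}, so it goes in M[<S>, t] for t ∈ {w}.
For <S> -> <L> q: FIRST(<L> q) = {q}, so it goes in M[<S>, t] for t ∈ {q}.
For <S> -> r: FIRST(r) = {r}, so it goes in M[<S>, t] for t ∈ {r}.
For <S> -> ε: FIRST(ε) = {ε}, so it goes in M[<S>, t] for t ∈ {}; since ε ∈ FIRST, also for every t ∈ FOLLOW(<S>) = {$}.

<S> -> ε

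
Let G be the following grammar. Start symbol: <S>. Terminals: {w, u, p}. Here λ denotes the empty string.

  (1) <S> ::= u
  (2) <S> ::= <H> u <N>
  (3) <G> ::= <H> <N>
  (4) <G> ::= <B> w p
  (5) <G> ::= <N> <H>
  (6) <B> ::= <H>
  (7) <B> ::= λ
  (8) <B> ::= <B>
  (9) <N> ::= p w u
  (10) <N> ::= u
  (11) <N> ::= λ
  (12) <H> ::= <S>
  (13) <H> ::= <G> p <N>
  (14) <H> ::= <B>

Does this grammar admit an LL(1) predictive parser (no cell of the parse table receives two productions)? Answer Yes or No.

No

FIRST(<S>) = {p, u, w}
FIRST(<G>) = {λ, p, u, w}
FIRST(<B>) = {λ, p, u, w}
FIRST(<N>) = {λ, p, u}
FIRST(<H>) = {λ, p, u, w}
FOLLOW(<S>) = {$, p, u, w}
FOLLOW(<G>) = {p}
FOLLOW(<B>) = {p, u, w}
FOLLOW(<N>) = {$, p, u, w}
FOLLOW(<H>) = {p, u, w}
Cell M[<B>, p] receives both <B> ::= <H> and <B> ::= λ and <B> ::= <B> — the grammar is not LL(1).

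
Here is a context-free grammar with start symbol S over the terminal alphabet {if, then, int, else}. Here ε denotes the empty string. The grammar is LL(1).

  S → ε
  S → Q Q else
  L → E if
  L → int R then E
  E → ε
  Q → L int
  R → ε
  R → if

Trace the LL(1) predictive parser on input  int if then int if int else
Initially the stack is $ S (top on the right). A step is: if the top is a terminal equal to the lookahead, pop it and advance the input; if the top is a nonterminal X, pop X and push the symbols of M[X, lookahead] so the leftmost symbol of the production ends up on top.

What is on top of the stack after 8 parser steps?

     Stack                      Input                          Action
  1  $ S                        int if then int if int else $  expand S → Q Q else
  2  $ else Q Q                 int if then int if int else $  expand Q → L int
  3  $ else Q int L             int if then int if int else $  expand L → int R then E
  4  $ else Q int E then R int  int if then int if int else $  match int
  5  $ else Q int E then R      if then int if int else $      expand R → if
  6  $ else Q int E then if     if then int if int else $      match if
  7  $ else Q int E then        then int if int else $         match then
  8  $ else Q int E             int if int else $              expand E → ε
Stack after step 8: $ else Q int (top = int).

int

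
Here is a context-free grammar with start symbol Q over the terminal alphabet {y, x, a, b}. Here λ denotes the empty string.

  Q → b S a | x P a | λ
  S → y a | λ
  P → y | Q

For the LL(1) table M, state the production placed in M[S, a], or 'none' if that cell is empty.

FIRST(Q) = {λ, b, x}
FIRST(S) = {λ, y}
FIRST(P) = {λ, b, x, y}  (via Q)
FOLLOW(Q) includes $ since Q is the start symbol.
FOLLOW(S): in Q→b S a, S is followed by a with FIRST {a}. Thus FOLLOW(S) = {a}.
For S → y a: FIRST(y a) = {y}, so it goes in M[S, t] for t ∈ {y}.
For S → λ: FIRST(λ) = {λ}, so it goes in M[S, t] for t ∈ {}; since λ ∈ FIRST, also for every t ∈ FOLLOW(S) = {a}.

S → λ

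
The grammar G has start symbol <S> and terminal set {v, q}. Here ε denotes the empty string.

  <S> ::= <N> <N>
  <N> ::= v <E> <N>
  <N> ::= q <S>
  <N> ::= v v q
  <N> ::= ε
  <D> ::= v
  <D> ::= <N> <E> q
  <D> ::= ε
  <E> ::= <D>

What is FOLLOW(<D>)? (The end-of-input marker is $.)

FIRST(<N>) = {ε, q, v}
FIRST(<S>) = {ε, q, v}  (via <N> <N>)
FIRST(<D>) = {ε, q, v}  (via <N> <E> q)
FIRST(<E>) = {ε, q, v}  (via <D>)
FOLLOW(<S>) includes $ since <S> is the start symbol.
FOLLOW(<S>): in <N>::=q <S>, the suffix after <S> is empty, so FOLLOW(<S>) ⊇ FOLLOW(<N>) = {$, q, v}. Thus FOLLOW(<S>) = {$, q, v}.
FOLLOW(<N>): in <S>::=<N> <N> (occurrence 1), <N> is followed by <N> with FIRST {ε, q, v}; in <S>::=<N> <N> (occurrence 1), the suffix after <N> is nullable, so FOLLOW(<N>) ⊇ FOLLOW(<S>) = {$, q, v}; in <S>::=<N> <N> (occurrence 2), the suffix after <N> is empty, so FOLLOW(<N>) ⊇ FOLLOW(<S>) = {$, q, v}; in <N>::=v <E> <N>, the suffix after <N> is empty (adds nothing new); in <D>::=<N> <E> q, <N> is followed by <E> q with FIRST {q, v}. Thus FOLLOW(<N>) = {$, q, v}.
FOLLOW(<E>): in <N>::=v <E> <N>, <E> is followed by <N> with FIRST {ε, q, v}; in <N>::=v <E> <N>, the suffix after <E> is nullable, so FOLLOW(<E>) ⊇ FOLLOW(<N>) = {$, q, v}; in <D>::=<N> <E> q, <E> is followed by q with FIRST {q}. Thus FOLLOW(<E>) = {$, q, v}.
FOLLOW(<D>): in <E>::=<D>, the suffix after <D> is empty, so FOLLOW(<D>) ⊇ FOLLOW(<E>) = {$, q, v}. Thus FOLLOW(<D>) = {$, q, v}.

{$, q, v}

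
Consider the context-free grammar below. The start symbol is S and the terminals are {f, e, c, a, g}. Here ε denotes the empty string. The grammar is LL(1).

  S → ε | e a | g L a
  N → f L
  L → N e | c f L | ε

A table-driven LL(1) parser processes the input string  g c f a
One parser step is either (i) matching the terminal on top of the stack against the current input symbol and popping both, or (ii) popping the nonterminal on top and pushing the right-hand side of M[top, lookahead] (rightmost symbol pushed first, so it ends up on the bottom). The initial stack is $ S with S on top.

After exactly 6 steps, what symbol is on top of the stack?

a

     Stack      Input      Action
  1  $ S        g c f a $  expand S → g L a
  2  $ a L g    g c f a $  match g
  3  $ a L      c f a $    expand L → c f L
  4  $ a L f c  c f a $    match c
  5  $ a L f    f a $      match f
  6  $ a L      a $        expand L → ε
Stack after step 6: $ a (top = a).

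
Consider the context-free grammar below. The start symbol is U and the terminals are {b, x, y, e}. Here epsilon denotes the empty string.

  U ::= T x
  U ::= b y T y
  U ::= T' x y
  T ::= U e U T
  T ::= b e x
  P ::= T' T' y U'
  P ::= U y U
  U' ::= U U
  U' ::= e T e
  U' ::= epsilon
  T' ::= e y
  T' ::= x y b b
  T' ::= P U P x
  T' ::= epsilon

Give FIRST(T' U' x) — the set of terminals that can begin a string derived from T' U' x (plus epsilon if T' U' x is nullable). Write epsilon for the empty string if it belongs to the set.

FIRST(U) = {b, e, x, y}  (via T x, T' x y)
FIRST(T) = {b, e, x, y}  (via U e U T)
FIRST(U') = {epsilon, b, e, x, y}  (via U U)
FIRST(P) = {b, e, x, y}  (via T' T' y U', U y U)
FIRST(T') = {epsilon, b, e, x, y}  (via P U P x)
FIRST(T' U' x): take FIRST of each symbol in turn, carrying on past any symbol whose FIRST contains epsilon; result {b, e, x, y}.

{b, e, x, y}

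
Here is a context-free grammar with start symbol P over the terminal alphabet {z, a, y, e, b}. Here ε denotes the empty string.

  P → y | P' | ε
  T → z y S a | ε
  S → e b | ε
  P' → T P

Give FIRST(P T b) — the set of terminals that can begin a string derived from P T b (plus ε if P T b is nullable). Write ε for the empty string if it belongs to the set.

{b, y, z}

FIRST(T) = {ε, z}
FIRST(S) = {ε, e}
FIRST(P) = {ε, y, z}  (via P')
FIRST(P') = {ε, y, z}  (via T P)
FIRST(P T b): take FIRST of each symbol in turn, carrying on past any symbol whose FIRST contains ε; result {b, y, z}.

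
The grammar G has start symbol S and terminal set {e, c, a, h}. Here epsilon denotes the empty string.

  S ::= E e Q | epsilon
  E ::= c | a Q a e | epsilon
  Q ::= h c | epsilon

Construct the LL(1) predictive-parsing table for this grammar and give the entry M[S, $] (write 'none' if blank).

FIRST(E) = {epsilon, a, c}
FIRST(Q) = {epsilon, h}
FIRST(S) = {epsilon, a, c, e}  (via E e Q)
FOLLOW(S) includes $ since S is the start symbol.
FOLLOW(S): S appears on no right-hand side. Thus FOLLOW(S) = {$}.
For S ::= E e Q: FIRST(E e Q) = {a, c, e}, so it goes in M[S, t] for t ∈ {a, c, e}.
For S ::= epsilon: FIRST(epsilon) = {epsilon}, so it goes in M[S, t] for t ∈ {}; since epsilon ∈ FIRST, also for every t ∈ FOLLOW(S) = {$}.

S ::= epsilon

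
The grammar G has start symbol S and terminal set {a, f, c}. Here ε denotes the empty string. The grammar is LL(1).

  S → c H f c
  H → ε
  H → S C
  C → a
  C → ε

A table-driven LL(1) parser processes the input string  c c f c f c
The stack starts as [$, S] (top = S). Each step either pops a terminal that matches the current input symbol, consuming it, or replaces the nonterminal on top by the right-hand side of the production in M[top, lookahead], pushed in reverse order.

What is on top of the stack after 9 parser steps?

step 1: stack=$ S  input=c c f c f c $  — expand S → c H f c
step 2: stack=$ c f H c  input=c c f c f c $  — match c
step 3: stack=$ c f H  input=c f c f c $  — expand H → S C
step 4: stack=$ c f C S  input=c f c f c $  — expand S → c H f c
step 5: stack=$ c f C c f H c  input=c f c f c $  — match c
step 6: stack=$ c f C c f H  input=f c f c $  — expand H → ε
step 7: stack=$ c f C c f  input=f c f c $  — match f
step 8: stack=$ c f C c  input=c f c $  — match c
step 9: stack=$ c f C  input=f c $  — expand C → ε
Stack after step 9: $ c f (top = f).

f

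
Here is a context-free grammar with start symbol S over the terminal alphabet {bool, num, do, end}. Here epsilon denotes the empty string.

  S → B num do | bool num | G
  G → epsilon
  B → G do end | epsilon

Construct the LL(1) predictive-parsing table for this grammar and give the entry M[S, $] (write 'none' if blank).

S → G

FIRST(G): from G→epsilon we get {epsilon}. So FIRST(G) = {epsilon}.
FIRST(B): from B→G do end we get {do}; from B→epsilon we get {epsilon}. So FIRST(B) = {epsilon, do}.
FIRST(S): from S→B num do we get {do, num}; from S→bool num we get {bool}; from S→G we get {epsilon}. So FIRST(S) = {epsilon, bool, do, num}.
FOLLOW(S) includes $ since S is the start symbol.
FOLLOW(S): S appears on no right-hand side. Thus FOLLOW(S) = {$}.
For S → B num do: FIRST(B num do) = {do, num}, so it goes in M[S, t] for t ∈ {do, num}.
For S → bool num: FIRST(bool num) = {bool}, so it goes in M[S, t] for t ∈ {bool}.
For S → G: FIRST(G) = {epsilon}, so it goes in M[S, t] for t ∈ {}; since epsilon ∈ FIRST, also for every t ∈ FOLLOW(S) = {$}.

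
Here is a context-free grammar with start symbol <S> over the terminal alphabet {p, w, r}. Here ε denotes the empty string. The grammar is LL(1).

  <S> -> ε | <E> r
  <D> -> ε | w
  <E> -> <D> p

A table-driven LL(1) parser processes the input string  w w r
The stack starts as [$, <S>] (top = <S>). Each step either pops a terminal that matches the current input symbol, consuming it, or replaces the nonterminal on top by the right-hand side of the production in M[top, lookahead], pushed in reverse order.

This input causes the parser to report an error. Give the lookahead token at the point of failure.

     Stack      Input    Action
  1  $ <S>      w w r $  expand <S> -> <E> r
  2  $ r <E>    w w r $  expand <E> -> <D> p
  3  $ r p <D>  w w r $  expand <D> -> w
  4  $ r p w    w w r $  match w
  5  $ r p      w r $    error: top is terminal p but lookahead is w

w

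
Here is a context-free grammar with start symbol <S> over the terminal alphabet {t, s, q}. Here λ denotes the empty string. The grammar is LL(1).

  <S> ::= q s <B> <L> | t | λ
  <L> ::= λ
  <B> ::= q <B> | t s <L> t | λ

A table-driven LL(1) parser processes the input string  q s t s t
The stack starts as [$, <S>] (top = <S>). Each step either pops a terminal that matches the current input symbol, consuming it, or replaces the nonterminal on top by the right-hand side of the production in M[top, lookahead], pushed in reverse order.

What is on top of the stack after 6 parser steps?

step 1: stack=$ <S>  input=q s t s t $  — expand <S> ::= q s <B> <L>
step 2: stack=$ <L> <B> s q  input=q s t s t $  — match q
step 3: stack=$ <L> <B> s  input=s t s t $  — match s
step 4: stack=$ <L> <B>  input=t s t $  — expand <B> ::= t s <L> t
step 5: stack=$ <L> t <L> s t  input=t s t $  — match t
step 6: stack=$ <L> t <L> s  input=s t $  — match s
Stack after step 6: $ <L> t <L> (top = <L>).

<L>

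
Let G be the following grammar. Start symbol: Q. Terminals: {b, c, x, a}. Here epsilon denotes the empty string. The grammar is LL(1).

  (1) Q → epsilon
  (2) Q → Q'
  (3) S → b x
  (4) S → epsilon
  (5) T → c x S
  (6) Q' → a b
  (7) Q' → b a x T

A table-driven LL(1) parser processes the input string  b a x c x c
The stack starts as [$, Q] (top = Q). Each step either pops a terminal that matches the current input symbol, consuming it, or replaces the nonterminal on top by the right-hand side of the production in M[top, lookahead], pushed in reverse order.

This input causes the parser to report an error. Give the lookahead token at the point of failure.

c

     Stack      Input          Action
  1  $ Q        b a x c x c $  expand Q → Q'
  2  $ Q'       b a x c x c $  expand Q' → b a x T
  3  $ T x a b  b a x c x c $  match b
  4  $ T x a    a x c x c $    match a
  5  $ T x      x c x c $      match x
  6  $ T        c x c $        expand T → c x S
  7  $ S x c    c x c $        match c
  8  $ S x      x c $          match x
  9  $ S        c $            error: M[S, c] is empty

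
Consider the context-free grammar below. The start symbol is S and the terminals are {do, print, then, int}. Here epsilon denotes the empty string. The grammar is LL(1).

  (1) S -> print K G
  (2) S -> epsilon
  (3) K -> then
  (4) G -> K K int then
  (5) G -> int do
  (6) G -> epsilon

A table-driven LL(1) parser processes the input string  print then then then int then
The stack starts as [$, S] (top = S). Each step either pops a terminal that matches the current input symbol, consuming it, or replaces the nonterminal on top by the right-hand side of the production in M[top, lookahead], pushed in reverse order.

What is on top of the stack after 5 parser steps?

step 1: stack=$ S  input=print then then then int then $  — expand S -> print K G
step 2: stack=$ G K print  input=print then then then int then $  — match print
step 3: stack=$ G K  input=then then then int then $  — expand K -> then
step 4: stack=$ G then  input=then then then int then $  — match then
step 5: stack=$ G  input=then then int then $  — expand G -> K K int then
Stack after step 5: $ then int K K (top = K).

K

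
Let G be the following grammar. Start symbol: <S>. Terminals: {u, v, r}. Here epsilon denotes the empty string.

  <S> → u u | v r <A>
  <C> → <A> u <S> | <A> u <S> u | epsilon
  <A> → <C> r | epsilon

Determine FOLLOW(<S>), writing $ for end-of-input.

{$, r, u}

FIRST(<S>): from <S>→u u we get {u}; from <S>→v r <A> we get {v}. So FIRST(<S>) = {u, v}.
FIRST(<C>): from <C>→<A> u <S> we get {r, u}; from <C>→<A> u <S> u we get {r, u}; from <C>→epsilon we get {epsilon}. So FIRST(<C>) = {epsilon, r, u}.
FIRST(<A>): from <A>→<C> r we get {r, u}; from <A>→epsilon we get {epsilon}. So FIRST(<A>) = {epsilon, r, u}.
FOLLOW(<S>) includes $ since <S> is the start symbol.
FOLLOW(<C>): in <A>→<C> r, <C> is followed by r with FIRST {r}. Thus FOLLOW(<C>) = {r}.
FOLLOW(<S>): in <C>→<A> u <S>, the suffix after <S> is empty, so FOLLOW(<S>) ⊇ FOLLOW(<C>) = {r}; in <C>→<A> u <S> u, <S> is followed by u with FIRST {u}. Thus FOLLOW(<S>) = {$, r, u}.
FOLLOW(<A>): in <S>→v r <A>, the suffix after <A> is empty, so FOLLOW(<A>) ⊇ FOLLOW(<S>) = {$, r, u}; in <C>→<A> u <S>, <A> is followed by u <S> with FIRST {u}; in <C>→<A> u <S> u, <A> is followed by u <S> u with FIRST {u}. Thus FOLLOW(<A>) = {$, r, u}.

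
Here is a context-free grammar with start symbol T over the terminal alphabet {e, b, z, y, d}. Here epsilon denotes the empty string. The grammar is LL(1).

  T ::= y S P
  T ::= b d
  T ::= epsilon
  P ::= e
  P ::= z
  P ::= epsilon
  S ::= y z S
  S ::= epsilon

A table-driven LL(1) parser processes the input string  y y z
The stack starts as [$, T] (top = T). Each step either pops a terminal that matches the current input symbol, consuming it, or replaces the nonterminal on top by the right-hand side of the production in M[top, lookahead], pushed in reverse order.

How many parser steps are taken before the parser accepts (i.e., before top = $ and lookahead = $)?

     Stack      Input    Action
  1  $ T        y y z $  expand T ::= y S P
  2  $ P S y    y y z $  match y
  3  $ P S      y z $    expand S ::= y z S
  4  $ P S z y  y z $    match y
  5  $ P S z    z $      match z
  6  $ P S      $        expand S ::= epsilon
  7  $ P        $        expand P ::= epsilon
Accept reached after 7 steps.

7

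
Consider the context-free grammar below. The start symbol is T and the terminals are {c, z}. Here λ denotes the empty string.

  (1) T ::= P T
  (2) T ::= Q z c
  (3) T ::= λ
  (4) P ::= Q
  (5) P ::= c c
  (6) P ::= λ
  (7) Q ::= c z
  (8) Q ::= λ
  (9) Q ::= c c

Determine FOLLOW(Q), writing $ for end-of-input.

FIRST(Q): from Q::=c z we get {c}; from Q::=λ we get {λ}; from Q::=c c we get {c}. So FIRST(Q) = {λ, c}.
FIRST(P): from P::=Q we get {λ, c}; from P::=c c we get {c}; from P::=λ we get {λ}. So FIRST(P) = {λ, c}.
FIRST(T): from T::=P T we get {λ, c, z}; from T::=Q z c we get {c, z}; from T::=λ we get {λ}. So FIRST(T) = {λ, c, z}.
FOLLOW(T) includes $ since T is the start symbol.
FOLLOW(T): in T::=P T, the suffix after T is empty (adds nothing new). Thus FOLLOW(T) = {$}.
FOLLOW(P): in T::=P T, P is followed by T with FIRST {λ, c, z}; in T::=P T, the suffix after P is nullable, so FOLLOW(P) ⊇ FOLLOW(T) = {$}. Thus FOLLOW(P) = {$, c, z}.
FOLLOW(Q): in T::=Q z c, Q is followed by z c with FIRST {z}; in P::=Q, the suffix after Q is empty, so FOLLOW(Q) ⊇ FOLLOW(P) = {$, c, z}. Thus FOLLOW(Q) = {$, c, z}.

{$, c, z}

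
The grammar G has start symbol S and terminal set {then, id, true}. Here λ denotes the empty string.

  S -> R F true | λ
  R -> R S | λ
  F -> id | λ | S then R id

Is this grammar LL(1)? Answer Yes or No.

FIRST(S) = {λ, id, then, true}
FIRST(R) = {λ, id, then, true}
FIRST(F) = {λ, id, then, true}
FOLLOW(S) = {$, id, then, true}
FOLLOW(R) = {id, then, true}
FOLLOW(F) = {true}
Cell M[F, id] receives both F -> id and F -> S then R id — the grammar is not LL(1).

No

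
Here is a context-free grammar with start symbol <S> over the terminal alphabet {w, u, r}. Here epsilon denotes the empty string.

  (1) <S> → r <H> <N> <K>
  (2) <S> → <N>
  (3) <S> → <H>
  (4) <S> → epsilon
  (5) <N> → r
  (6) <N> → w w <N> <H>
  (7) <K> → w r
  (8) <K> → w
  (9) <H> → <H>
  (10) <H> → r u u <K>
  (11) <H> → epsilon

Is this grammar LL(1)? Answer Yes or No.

No

FIRST(<S>) = {epsilon, r, w}
FIRST(<N>) = {r, w}
FIRST(<K>) = {w}
FIRST(<H>) = {epsilon, r}
FOLLOW(<S>) = {$}
FOLLOW(<N>) = {$, r, w}
FOLLOW(<K>) = {$, r, w}
FOLLOW(<H>) = {$, r, w}
Cell M[<H>, $] receives both <H> → <H> and <H> → epsilon — the grammar is not LL(1).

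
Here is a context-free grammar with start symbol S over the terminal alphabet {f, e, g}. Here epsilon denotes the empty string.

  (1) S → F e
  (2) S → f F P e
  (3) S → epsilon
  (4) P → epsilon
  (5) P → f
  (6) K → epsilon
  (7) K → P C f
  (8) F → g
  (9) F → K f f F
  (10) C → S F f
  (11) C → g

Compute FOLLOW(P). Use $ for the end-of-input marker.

FIRST(P) = {epsilon, f}
FIRST(S) = {epsilon, f, g}  (via F e)
FIRST(K) = {epsilon, f, g}  (via P C f)
FIRST(F) = {f, g}  (via K f f F)
FIRST(C) = {f, g}  (via S F f)
FOLLOW(S) includes $ since S is the start symbol.
FOLLOW(S): in C→S F f, S is followed by F f with FIRST {f, g}. Thus FOLLOW(S) = {$, f, g}.
FOLLOW(P): in S→f F P e, P is followed by e with FIRST {e}; in K→P C f, P is followed by C f with FIRST {f, g}. Thus FOLLOW(P) = {e, f, g}.
FOLLOW(K): in F→K f f F, K is followed by f f F with FIRST {f}. Thus FOLLOW(K) = {f}.
FOLLOW(F): in S→F e, F is followed by e with FIRST {e}; in S→f F P e, F is followed by P e with FIRST {e, f}; in F→K f f F, the suffix after F is empty (adds nothing new); in C→S F f, F is followed by f with FIRST {f}. Thus FOLLOW(F) = {e, f}.
FOLLOW(C): in K→P C f, C is followed by f with FIRST {f}. Thus FOLLOW(C) = {f}.

{e, f, g}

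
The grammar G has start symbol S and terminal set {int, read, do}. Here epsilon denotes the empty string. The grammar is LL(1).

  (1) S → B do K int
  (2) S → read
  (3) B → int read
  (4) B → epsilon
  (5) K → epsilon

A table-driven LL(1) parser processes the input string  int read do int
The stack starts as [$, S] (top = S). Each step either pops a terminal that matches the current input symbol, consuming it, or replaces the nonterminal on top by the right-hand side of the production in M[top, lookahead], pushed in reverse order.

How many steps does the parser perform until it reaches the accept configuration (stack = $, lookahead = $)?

step 1: stack=$ S  input=int read do int $  — expand S → B do K int
step 2: stack=$ int K do B  input=int read do int $  — expand B → int read
step 3: stack=$ int K do read int  input=int read do int $  — match int
step 4: stack=$ int K do read  input=read do int $  — match read
step 5: stack=$ int K do  input=do int $  — match do
step 6: stack=$ int K  input=int $  — expand K → epsilon
step 7: stack=$ int  input=int $  — match int
Accept reached after 7 steps.

7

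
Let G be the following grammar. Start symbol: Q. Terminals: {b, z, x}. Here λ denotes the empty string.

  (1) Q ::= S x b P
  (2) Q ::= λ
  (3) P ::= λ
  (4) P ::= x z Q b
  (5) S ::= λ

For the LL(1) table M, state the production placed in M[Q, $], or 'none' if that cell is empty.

FIRST(P) = {λ, x}
FIRST(S) = {λ}
FIRST(Q) = {λ, x}  (via S x b P)
FOLLOW(Q) includes $ since Q is the start symbol.
FOLLOW(Q): in P::=x z Q b, Q is followed by b with FIRST {b}. Thus FOLLOW(Q) = {$, b}.
For Q ::= S x b P: FIRST(S x b P) = {x}, so it goes in M[Q, t] for t ∈ {x}.
For Q ::= λ: FIRST(λ) = {λ}, so it goes in M[Q, t] for t ∈ {}; since λ ∈ FIRST, also for every t ∈ FOLLOW(Q) = {$, b}.

Q ::= λ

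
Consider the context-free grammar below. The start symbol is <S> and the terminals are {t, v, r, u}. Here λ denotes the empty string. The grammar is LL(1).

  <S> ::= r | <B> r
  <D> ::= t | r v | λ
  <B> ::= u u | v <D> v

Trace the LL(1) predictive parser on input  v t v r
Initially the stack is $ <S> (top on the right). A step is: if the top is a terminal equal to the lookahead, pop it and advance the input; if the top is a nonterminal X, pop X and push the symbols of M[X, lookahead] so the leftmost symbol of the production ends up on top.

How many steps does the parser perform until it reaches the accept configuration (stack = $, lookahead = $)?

step 1: stack=$ <S>  input=v t v r $  — expand <S> ::= <B> r
step 2: stack=$ r <B>  input=v t v r $  — expand <B> ::= v <D> v
step 3: stack=$ r v <D> v  input=v t v r $  — match v
step 4: stack=$ r v <D>  input=t v r $  — expand <D> ::= t
step 5: stack=$ r v t  input=t v r $  — match t
step 6: stack=$ r v  input=v r $  — match v
step 7: stack=$ r  input=r $  — match r
Accept reached after 7 steps.

7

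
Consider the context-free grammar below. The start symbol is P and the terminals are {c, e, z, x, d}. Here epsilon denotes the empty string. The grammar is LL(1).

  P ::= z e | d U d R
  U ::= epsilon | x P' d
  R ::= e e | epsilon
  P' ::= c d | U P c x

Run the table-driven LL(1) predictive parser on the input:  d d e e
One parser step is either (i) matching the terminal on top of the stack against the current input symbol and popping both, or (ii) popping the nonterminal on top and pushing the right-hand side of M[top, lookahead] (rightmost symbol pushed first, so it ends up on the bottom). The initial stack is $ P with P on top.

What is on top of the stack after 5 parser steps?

e

step 1: stack=$ P  input=d d e e $  — expand P ::= d U d R
step 2: stack=$ R d U d  input=d d e e $  — match d
step 3: stack=$ R d U  input=d e e $  — expand U ::= epsilon
step 4: stack=$ R d  input=d e e $  — match d
step 5: stack=$ R  input=e e $  — expand R ::= e e
Stack after step 5: $ e e (top = e).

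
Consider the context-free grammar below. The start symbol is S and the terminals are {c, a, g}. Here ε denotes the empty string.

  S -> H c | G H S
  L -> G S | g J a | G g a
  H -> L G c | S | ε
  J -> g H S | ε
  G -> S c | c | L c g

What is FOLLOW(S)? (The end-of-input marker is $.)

{$, a, c, g}

FIRST(J) = {ε, g}
FIRST(S) = {c, g}  (via H c, G H S)
FIRST(L) = {c, g}  (via G S, G g a)
FIRST(H) = {ε, c, g}  (via L G c, S)
FIRST(G) = {c, g}  (via S c, L c g)
FOLLOW(S) includes $ since S is the start symbol.
FOLLOW(L): in H->L G c, L is followed by G c with FIRST {c, g}; in G->L c g, L is followed by c g with FIRST {c}. Thus FOLLOW(L) = {c, g}.
FOLLOW(H): in S->H c, H is followed by c with FIRST {c}; in S->G H S, H is followed by S with FIRST {c, g}; in J->g H S, H is followed by S with FIRST {c, g}. Thus FOLLOW(H) = {c, g}.
FOLLOW(J): in L->g J a, J is followed by a with FIRST {a}. Thus FOLLOW(J) = {a}.
FOLLOW(S): in S->G H S, the suffix after S is empty (adds nothing new); in L->G S, the suffix after S is empty, so FOLLOW(S) ⊇ FOLLOW(L) = {c, g}; in H->S, the suffix after S is empty, so FOLLOW(S) ⊇ FOLLOW(H) = {c, g}; in J->g H S, the suffix after S is empty, so FOLLOW(S) ⊇ FOLLOW(J) = {a}; in G->S c, S is followed by c with FIRST {c}. Thus FOLLOW(S) = {$, a, c, g}.
FOLLOW(G): in S->G H S, G is followed by H S with FIRST {c, g}; in L->G S, G is followed by S with FIRST {c, g}; in L->G g a, G is followed by g a with FIRST {g}; in H->L G c, G is followed by c with FIRST {c}. Thus FOLLOW(G) = {c, g}.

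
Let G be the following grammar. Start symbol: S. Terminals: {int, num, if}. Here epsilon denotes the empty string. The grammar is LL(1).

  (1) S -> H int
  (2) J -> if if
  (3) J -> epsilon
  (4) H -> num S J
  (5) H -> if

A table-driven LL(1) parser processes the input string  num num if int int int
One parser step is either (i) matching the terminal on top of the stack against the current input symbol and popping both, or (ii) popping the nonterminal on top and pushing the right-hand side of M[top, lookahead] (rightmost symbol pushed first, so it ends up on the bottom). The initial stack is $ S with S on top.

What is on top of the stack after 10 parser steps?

      Stack                 Input                     Action
   1  $ S                   num num if int int int $  expand S -> H int
   2  $ int H               num num if int int int $  expand H -> num S J
   3  $ int J S num         num num if int int int $  match num
   4  $ int J S             num if int int int $      expand S -> H int
   5  $ int J int H         num if int int int $      expand H -> num S J
   6  $ int J int J S num   num if int int int $      match num
   7  $ int J int J S       if int int int $          expand S -> H int
   8  $ int J int J int H   if int int int $          expand H -> if
   9  $ int J int J int if  if int int int $          match if
  10  $ int J int J int     int int int $             match int
Stack after step 10: $ int J int J (top = J).

J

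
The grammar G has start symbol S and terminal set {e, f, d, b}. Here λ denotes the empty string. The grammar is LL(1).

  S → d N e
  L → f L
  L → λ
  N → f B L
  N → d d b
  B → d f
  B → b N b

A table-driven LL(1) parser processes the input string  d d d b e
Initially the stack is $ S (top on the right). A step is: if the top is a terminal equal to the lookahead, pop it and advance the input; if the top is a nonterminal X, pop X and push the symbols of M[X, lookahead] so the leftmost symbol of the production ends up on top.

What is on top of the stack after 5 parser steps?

     Stack      Input        Action
  1  $ S        d d d b e $  expand S → d N e
  2  $ e N d    d d d b e $  match d
  3  $ e N      d d b e $    expand N → d d b
  4  $ e b d d  d d b e $    match d
  5  $ e b d    d b e $      match d
Stack after step 5: $ e b (top = b).

b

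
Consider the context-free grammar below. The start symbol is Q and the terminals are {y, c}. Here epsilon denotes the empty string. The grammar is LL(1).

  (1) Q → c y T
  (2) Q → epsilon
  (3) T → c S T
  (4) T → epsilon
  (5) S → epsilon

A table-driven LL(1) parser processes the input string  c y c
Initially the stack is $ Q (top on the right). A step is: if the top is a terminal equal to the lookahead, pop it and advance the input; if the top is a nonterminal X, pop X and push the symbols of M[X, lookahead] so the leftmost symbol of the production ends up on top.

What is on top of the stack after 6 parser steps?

step 1: stack=$ Q  input=c y c $  — expand Q → c y T
step 2: stack=$ T y c  input=c y c $  — match c
step 3: stack=$ T y  input=y c $  — match y
step 4: stack=$ T  input=c $  — expand T → c S T
step 5: stack=$ T S c  input=c $  — match c
step 6: stack=$ T S  input=$  — expand S → epsilon
Stack after step 6: $ T (top = T).

T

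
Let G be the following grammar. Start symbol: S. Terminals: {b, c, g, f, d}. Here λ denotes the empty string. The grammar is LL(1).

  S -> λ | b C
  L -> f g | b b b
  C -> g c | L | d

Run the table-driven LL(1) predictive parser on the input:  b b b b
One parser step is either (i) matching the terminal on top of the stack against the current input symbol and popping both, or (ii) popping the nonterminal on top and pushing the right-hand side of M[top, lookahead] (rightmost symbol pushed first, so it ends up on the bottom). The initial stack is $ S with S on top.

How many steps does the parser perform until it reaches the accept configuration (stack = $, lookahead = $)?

step 1: stack=$ S  input=b b b b $  — expand S -> b C
step 2: stack=$ C b  input=b b b b $  — match b
step 3: stack=$ C  input=b b b $  — expand C -> L
step 4: stack=$ L  input=b b b $  — expand L -> b b b
step 5: stack=$ b b b  input=b b b $  — match b
step 6: stack=$ b b  input=b b $  — match b
step 7: stack=$ b  input=b $  — match b
Accept reached after 7 steps.

7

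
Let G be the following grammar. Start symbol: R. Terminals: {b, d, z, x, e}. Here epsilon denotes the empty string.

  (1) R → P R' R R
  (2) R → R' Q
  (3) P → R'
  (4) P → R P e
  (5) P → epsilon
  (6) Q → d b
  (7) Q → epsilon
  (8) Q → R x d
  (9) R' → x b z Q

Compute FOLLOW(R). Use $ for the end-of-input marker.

FIRST(R') = {x}
FIRST(R) = {x}  (via P R' R R, R' Q)
FIRST(P) = {epsilon, x}  (via R', R P e)
FIRST(Q) = {epsilon, d, x}  (via R x d)
FOLLOW(R) includes $ since R is the start symbol.
FOLLOW(R): in R→P R' R R (occurrence 1), R is followed by R with FIRST {x}; in R→P R' R R (occurrence 2), the suffix after R is empty (adds nothing new); in P→R P e, R is followed by P e with FIRST {e, x}; in Q→R x d, R is followed by x d with FIRST {x}. Thus FOLLOW(R) = {$, e, x}.
FOLLOW(P): in R→P R' R R, P is followed by R' R R with FIRST {x}; in P→R P e, P is followed by e with FIRST {e}. Thus FOLLOW(P) = {e, x}.
FOLLOW(R'): in R→P R' R R, R' is followed by R R with FIRST {x}; in R→R' Q, R' is followed by Q with FIRST {epsilon, d, x}; in R→R' Q, the suffix after R' is nullable, so FOLLOW(R') ⊇ FOLLOW(R) = {$, e, x}; in P→R', the suffix after R' is empty, so FOLLOW(R') ⊇ FOLLOW(P) = {e, x}. Thus FOLLOW(R') = {$, d, e, x}.
FOLLOW(Q): in R→R' Q, the suffix after Q is empty, so FOLLOW(Q) ⊇ FOLLOW(R) = {$, e, x}; in R'→x b z Q, the suffix after Q is empty, so FOLLOW(Q) ⊇ FOLLOW(R') = {$, d, e, x}. Thus FOLLOW(Q) = {$, d, e, x}.

{$, e, x}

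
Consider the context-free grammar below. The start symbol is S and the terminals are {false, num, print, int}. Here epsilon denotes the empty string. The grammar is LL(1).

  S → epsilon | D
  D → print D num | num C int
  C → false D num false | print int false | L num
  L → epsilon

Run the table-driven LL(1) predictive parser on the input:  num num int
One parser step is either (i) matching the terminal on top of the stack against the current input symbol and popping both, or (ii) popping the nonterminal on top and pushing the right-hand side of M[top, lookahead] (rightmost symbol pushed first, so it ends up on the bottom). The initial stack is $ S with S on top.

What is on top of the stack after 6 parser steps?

int

step 1: stack=$ S  input=num num int $  — expand S → D
step 2: stack=$ D  input=num num int $  — expand D → num C int
step 3: stack=$ int C num  input=num num int $  — match num
step 4: stack=$ int C  input=num int $  — expand C → L num
step 5: stack=$ int num L  input=num int $  — expand L → epsilon
step 6: stack=$ int num  input=num int $  — match num
Stack after step 6: $ int (top = int).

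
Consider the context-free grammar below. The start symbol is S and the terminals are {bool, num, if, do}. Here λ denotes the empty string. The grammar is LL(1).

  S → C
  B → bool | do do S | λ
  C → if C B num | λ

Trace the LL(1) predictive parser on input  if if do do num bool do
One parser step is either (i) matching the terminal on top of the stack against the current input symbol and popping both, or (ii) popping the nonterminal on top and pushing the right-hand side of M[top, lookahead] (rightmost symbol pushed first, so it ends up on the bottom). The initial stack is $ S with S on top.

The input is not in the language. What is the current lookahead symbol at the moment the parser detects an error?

step 1: stack=$ S  input=if if do do num bool do $  — expand S → C
step 2: stack=$ C  input=if if do do num bool do $  — expand C → if C B num
step 3: stack=$ num B C if  input=if if do do num bool do $  — match if
step 4: stack=$ num B C  input=if do do num bool do $  — expand C → if C B num
step 5: stack=$ num B num B C if  input=if do do num bool do $  — match if
step 6: stack=$ num B num B C  input=do do num bool do $  — expand C → λ
step 7: stack=$ num B num B  input=do do num bool do $  — expand B → do do S
step 8: stack=$ num B num S do do  input=do do num bool do $  — match do
step 9: stack=$ num B num S do  input=do num bool do $  — match do
step 10: stack=$ num B num S  input=num bool do $  — expand S → C
step 11: stack=$ num B num C  input=num bool do $  — expand C → λ
step 12: stack=$ num B num  input=num bool do $  — match num
step 13: stack=$ num B  input=bool do $  — expand B → bool
step 14: stack=$ num bool  input=bool do $  — match bool
step 15: stack=$ num  input=do $  — error: top is terminal num but lookahead is do

do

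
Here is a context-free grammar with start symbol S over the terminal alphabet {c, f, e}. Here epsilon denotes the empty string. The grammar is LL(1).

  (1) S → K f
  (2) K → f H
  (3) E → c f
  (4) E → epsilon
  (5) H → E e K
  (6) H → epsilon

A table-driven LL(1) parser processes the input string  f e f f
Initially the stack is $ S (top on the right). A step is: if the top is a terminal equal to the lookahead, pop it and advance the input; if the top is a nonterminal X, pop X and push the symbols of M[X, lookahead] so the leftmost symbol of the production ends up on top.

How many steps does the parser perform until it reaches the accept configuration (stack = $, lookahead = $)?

step 1: stack=$ S  input=f e f f $  — expand S → K f
step 2: stack=$ f K  input=f e f f $  — expand K → f H
step 3: stack=$ f H f  input=f e f f $  — match f
step 4: stack=$ f H  input=e f f $  — expand H → E e K
step 5: stack=$ f K e E  input=e f f $  — expand E → epsilon
step 6: stack=$ f K e  input=e f f $  — match e
step 7: stack=$ f K  input=f f $  — expand K → f H
step 8: stack=$ f H f  input=f f $  — match f
step 9: stack=$ f H  input=f $  — expand H → epsilon
step 10: stack=$ f  input=f $  — match f
Accept reached after 10 steps.

10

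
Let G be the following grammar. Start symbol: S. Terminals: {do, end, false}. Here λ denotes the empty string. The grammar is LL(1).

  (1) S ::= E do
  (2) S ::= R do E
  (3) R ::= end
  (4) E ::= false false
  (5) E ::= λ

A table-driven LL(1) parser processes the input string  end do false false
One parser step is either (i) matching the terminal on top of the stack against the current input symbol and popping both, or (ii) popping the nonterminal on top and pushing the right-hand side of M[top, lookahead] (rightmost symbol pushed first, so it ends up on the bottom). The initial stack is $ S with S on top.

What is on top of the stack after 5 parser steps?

false

     Stack       Input                 Action
  1  $ S         end do false false $  expand S ::= R do E
  2  $ E do R    end do false false $  expand R ::= end
  3  $ E do end  end do false false $  match end
  4  $ E do      do false false $      match do
  5  $ E         false false $         expand E ::= false false
Stack after step 5: $ false false (top = false).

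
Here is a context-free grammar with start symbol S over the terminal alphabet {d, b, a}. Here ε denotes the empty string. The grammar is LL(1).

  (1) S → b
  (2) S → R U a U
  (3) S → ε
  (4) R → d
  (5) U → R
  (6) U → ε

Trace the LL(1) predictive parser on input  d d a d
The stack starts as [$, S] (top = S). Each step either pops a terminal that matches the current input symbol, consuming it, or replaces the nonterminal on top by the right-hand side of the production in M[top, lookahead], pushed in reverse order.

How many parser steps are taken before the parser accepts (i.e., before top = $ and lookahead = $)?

      Stack      Input      Action
   1  $ S        d d a d $  expand S → R U a U
   2  $ U a U R  d d a d $  expand R → d
   3  $ U a U d  d d a d $  match d
   4  $ U a U    d a d $    expand U → R
   5  $ U a R    d a d $    expand R → d
   6  $ U a d    d a d $    match d
   7  $ U a      a d $      match a
   8  $ U        d $        expand U → R
   9  $ R        d $        expand R → d
  10  $ d        d $        match d
Accept reached after 10 steps.

10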